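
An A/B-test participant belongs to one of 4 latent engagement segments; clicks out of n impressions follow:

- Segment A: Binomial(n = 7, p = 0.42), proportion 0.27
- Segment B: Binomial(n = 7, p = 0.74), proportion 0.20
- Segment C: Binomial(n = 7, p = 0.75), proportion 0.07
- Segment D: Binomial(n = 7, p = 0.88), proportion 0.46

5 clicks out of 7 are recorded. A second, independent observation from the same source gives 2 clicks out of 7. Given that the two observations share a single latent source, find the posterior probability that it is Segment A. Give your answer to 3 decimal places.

0.841

Apply Bayes' rule: the posterior for each component is proportional to its prior times its likelihood at x.
Since both observations come from the same component, the likelihood for component k is f_k(x₁)·f_k(x₂).
  L_A = [C(7,5)·0.42^5·0.58^2 = 21·0.0130691·0.3364 = 0.0923255] × [0.243141] = 0.0224481
  L_B = [C(7,5)·0.74^5·0.26^2 = 21·0.221901·0.0676 = 0.31501] × [0.0136631] = 0.00430402
  L_C = [C(7,5)·0.75^5·0.25^2 = 21·0.237305·0.0625 = 0.311462] × [0.0115356] = 0.00359292
  L_D = [C(7,5)·0.88^5·0.12^2 = 21·0.527732·0.0144 = 0.159586] × [0.000404661] = 6.45782e-05
Multiply by the mixture weights:
  w_A·L_A = 0.27 × 0.0224481 = 0.00606099
  w_B·L_B = 0.20 × 0.00430402 = 0.000860804
  w_C·L_C = 0.07 × 0.00359292 = 0.000251504
  w_D·L_D = 0.46 × 6.45782e-05 = 2.9706e-05
Normaliser: 0.00606099 + 0.000860804 + 0.000251504 + 2.9706e-05 = 0.007203
P(Segment A | x₁, x₂) = 0.00606099 / 0.007203 ≈ 0.841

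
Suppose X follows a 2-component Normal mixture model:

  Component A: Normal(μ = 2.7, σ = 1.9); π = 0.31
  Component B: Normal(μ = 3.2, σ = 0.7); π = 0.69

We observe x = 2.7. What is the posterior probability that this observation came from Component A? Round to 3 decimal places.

Apply Bayes' rule: the posterior for each component is proportional to its prior times its likelihood at x.
Normal densities:
  L_A = 0.20997
  L_B = 0.441593
Unnormalised posteriors:
  π_A·L_A = 0.31 × 0.20997 = 0.0650906
  π_B·L_B = 0.69 × 0.441593 = 0.304699
Sum: 0.0650906 + 0.304699 = 0.36979
P(Component A | data) = 0.0650906 / 0.36979 ≈ 0.176

0.176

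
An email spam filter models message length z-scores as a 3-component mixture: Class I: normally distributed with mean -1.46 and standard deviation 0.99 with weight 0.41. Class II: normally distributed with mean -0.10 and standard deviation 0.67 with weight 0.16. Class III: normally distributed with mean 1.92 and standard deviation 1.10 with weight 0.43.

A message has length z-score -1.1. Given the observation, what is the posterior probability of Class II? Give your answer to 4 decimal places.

0.1650

P(component k | x) = π_k·f_k(x) / marginal(x), where marginal(x) = Σ_j π_j·f_j(x).
Normal densities:
  p_I = 0.377191
  p_II = 0.19548
  p_III = 0.00837077
Multiply by the mixture weights:
  π_I·p_I = 0.41 × 0.377191 = 0.154648
  π_II·p_II = 0.16 × 0.19548 = 0.0312769
  π_III·p_III = 0.43 × 0.00837077 = 0.00359943
Normaliser: 0.154648 + 0.0312769 + 0.00359943 = 0.189525
Responsibility of Class II: 0.0312769 / 0.189525 ≈ 0.1650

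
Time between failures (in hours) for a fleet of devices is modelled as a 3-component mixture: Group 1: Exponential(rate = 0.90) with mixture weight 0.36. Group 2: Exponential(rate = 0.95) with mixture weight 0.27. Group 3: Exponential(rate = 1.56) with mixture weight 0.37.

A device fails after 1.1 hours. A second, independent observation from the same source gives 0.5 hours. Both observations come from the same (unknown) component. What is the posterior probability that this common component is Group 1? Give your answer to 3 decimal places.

0.351

By Bayes' theorem, P(k | x) = P(Z=k) f_k(x) / Σ_j P(Z=j) f_j(x).
Since both observations come from the same component, the likelihood for component k is f_k(x₁)·f_k(x₂).
  f_1 = [0.90·e^(−0.90·1.1) = 0.90·e^(−0.9900) = 0.334419] × [0.573865] = 0.191911
  f_2 = [0.95·e^(−0.95·1.1) = 0.95·e^(−1.0450) = 0.334107] × [0.590791] = 0.197387
  f_3 = [1.56·e^(−1.56·1.1) = 1.56·e^(−1.7160) = 0.280463] × [0.715113] = 0.200563
Multiply by the mixture weights:
  P(Z=1)·f_1 = 0.36 × 0.191911 = 0.0690881
  P(Z=2)·f_2 = 0.27 × 0.197387 = 0.0532946
  P(Z=3)·f_3 = 0.37 × 0.200563 = 0.0742082
Denominator: 0.0690881 + 0.0532946 + 0.0742082 = 0.196591
Responsibility of Group 1: 0.0690881 / 0.196591 ≈ 0.351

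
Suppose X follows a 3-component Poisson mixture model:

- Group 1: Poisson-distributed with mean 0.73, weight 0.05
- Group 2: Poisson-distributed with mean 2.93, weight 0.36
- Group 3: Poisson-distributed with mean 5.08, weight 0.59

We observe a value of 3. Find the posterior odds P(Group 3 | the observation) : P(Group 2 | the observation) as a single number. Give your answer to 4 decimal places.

Since P(k|x) ∝ π_k f_k(x), the posterior odds are π_i f_i(x) / (π_j f_j(x)).
Evaluate each component's likelihood at the observed value:
  f_1 = e^(−0.73)·0.73^3/3! = 0.0312451
  f_2 = e^(−2.93)·2.93^3/3! = 0.223856
  f_3 = e^(−5.08)·5.08^3/3! = 0.135901
0.0801818 / 0.0805882 ≈ 0.9950

0.9950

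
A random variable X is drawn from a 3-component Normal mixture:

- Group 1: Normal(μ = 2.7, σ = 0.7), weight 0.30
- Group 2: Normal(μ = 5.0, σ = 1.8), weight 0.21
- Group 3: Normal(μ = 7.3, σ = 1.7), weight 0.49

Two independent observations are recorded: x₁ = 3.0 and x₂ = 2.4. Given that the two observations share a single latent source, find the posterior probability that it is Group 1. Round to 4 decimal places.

0.9762

The responsibility of component k is π_k f_k(x) divided by Σ_j π_j f_j(x).
Since both observations come from the same component, the likelihood for component k is f_k(x₁)·f_k(x₂).
  L_1 = [(1/(0.7·√(2π)))·exp(−(3.0−2.7)²/(2·0.7²)) = 0.569918·exp(-0.09184) = 0.51991] × [0.51991] = 0.270306
  L_2 = [(1/(1.8·√(2π)))·exp(−(3.0−5.0)²/(2·1.8²)) = 0.221635·exp(-0.61728) = 0.119551] × [0.0780867] = 0.00933538
  L_3 = [(1/(1.7·√(2π)))·exp(−(3.0−7.3)²/(2·1.7²)) = 0.234672·exp(-3.19896) = 0.00957568] × [0.00368477] = 3.52842e-05
Unnormalised posteriors:
  π_1·L_1 = 0.30 × 0.270306 = 0.0810918
  π_2·L_2 = 0.21 × 0.00933538 = 0.00196043
  π_3·L_3 = 0.49 × 3.52842e-05 = 1.72893e-05
Sum: 0.0810918 + 0.00196043 + 1.72893e-05 = 0.0830695
So the posterior for Group 1 is 0.0810918 / 0.0830695 ≈ 0.9762.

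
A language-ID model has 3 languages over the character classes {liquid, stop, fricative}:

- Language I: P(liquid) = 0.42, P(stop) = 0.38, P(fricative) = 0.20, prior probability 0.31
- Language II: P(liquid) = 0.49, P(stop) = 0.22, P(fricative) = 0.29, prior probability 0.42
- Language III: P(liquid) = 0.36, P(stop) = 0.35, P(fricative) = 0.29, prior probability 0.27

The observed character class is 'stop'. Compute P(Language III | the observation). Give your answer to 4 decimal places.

Apply Bayes' rule: the posterior for each component is proportional to its prior times its likelihood at x.
Component likelihoods at x = 'stop':
  L_I = 0.38
  L_II = 0.22
  L_III = 0.35
Multiply by the mixture weights:
  π_I·L_I = 0.31 × 0.38 = 0.1178
  π_II·L_II = 0.42 × 0.22 = 0.0924
  π_III·L_III = 0.27 × 0.35 = 0.0945
Evidence: 0.1178 + 0.0924 + 0.0945 = 0.3047
P(Language III | data) ≈ 0.3101

0.3101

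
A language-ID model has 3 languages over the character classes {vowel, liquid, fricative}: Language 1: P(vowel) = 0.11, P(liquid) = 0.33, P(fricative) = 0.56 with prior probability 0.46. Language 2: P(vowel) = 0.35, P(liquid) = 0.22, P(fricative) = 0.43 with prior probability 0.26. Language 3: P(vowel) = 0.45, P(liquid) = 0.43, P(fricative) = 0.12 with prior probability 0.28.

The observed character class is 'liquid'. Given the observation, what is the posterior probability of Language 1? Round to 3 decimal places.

The responsibility of component k is π_k f_k(x) divided by Σ_j π_j f_j(x).
Categorical probabilities:
  p_1 = 0.33
  p_2 = 0.22
  p_3 = 0.43
Weight by the priors:
  π_1·p_1 = 0.46 × 0.33 = 0.1518
  π_2·p_2 = 0.26 × 0.22 = 0.0572
  π_3·p_3 = 0.28 × 0.43 = 0.1204
Normaliser: 0.1518 + 0.0572 + 0.1204 = 0.3294
P(Language 1 | the observation) = 0.1518 / 0.3294 ≈ 0.461

0.461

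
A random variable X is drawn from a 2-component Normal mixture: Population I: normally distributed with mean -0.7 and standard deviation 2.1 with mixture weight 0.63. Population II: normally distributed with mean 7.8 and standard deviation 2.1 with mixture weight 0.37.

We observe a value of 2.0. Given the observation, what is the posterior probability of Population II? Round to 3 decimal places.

0.029

Posterior ∝ prior × likelihood, so P(k | x) ∝ π_k f_k(x); normalise over all components.
Component likelihoods at x = 2.0:
  p_I = 0.0831253
  p_II = 0.0041905
Unnormalised posteriors:
  π_I·p_I = 0.63 × 0.0831253 = 0.0523689
  π_II·p_II = 0.37 × 0.0041905 = 0.00155049
Sum: 0.0523689 + 0.00155049 = 0.0539194
Responsibility of Population II: 0.00155049 / 0.0539194 ≈ 0.029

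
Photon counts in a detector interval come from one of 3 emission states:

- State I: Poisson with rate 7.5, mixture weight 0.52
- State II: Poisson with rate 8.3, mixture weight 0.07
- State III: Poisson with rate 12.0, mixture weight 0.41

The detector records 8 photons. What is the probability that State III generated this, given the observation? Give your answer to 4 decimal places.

0.2488

The responsibility of component k is π_k f_k(x) divided by Σ_j π_j f_j(x).
Poisson probabilities:
  f_I = e^(−7.5)·7.5^8/8! = 0.137329
  f_II = e^(−8.3)·8.3^8/8! = 0.138823
  f_III = e^(−12.0)·12.0^8/8! = 0.0655233
Unnormalised posteriors:
  π_I·f_I = 0.52 × 0.137329 = 0.0714109
  π_II·f_II = 0.07 × 0.138823 = 0.00971758
  π_III·f_III = 0.41 × 0.0655233 = 0.0268645
Normaliser: 0.0714109 + 0.00971758 + 0.0268645 = 0.107993
So the posterior for State III is 0.0268645 / 0.107993 ≈ 0.2488.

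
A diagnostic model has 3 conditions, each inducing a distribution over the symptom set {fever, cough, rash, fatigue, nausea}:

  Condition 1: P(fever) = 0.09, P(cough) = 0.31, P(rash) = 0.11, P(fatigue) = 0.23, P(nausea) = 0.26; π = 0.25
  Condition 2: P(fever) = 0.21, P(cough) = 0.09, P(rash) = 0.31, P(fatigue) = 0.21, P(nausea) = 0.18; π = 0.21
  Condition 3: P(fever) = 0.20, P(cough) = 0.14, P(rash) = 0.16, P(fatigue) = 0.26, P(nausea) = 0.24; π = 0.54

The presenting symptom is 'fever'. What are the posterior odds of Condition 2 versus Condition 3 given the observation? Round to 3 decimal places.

Since P(k|x) ∝ w_k f_k(x), the posterior odds are w_i f_i(x) / (w_j f_j(x)).
Categorical probabilities:
  p_1 = 0.09
  p_2 = 0.21
  p_3 = 0.2
0.0441 / 0.108 ≈ 0.408

0.408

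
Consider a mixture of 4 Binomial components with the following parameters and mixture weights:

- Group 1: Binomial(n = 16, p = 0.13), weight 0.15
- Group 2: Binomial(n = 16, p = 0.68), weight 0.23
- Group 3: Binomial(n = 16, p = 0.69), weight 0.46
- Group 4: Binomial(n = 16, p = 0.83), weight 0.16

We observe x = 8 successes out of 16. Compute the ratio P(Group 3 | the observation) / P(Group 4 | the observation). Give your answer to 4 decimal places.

80.1877

The posterior odds equal the prior odds times the likelihood ratio: (P(Z=i)/P(Z=j))·(f_i(x)/f_j(x)).
Binomial probabilities:
  p_1 = C(16,8)·0.13^8·0.87^8 = 12870·8.15731e-08·0.328212 = 0.000344572
  p_2 = C(16,8)·0.68^8·0.32^8 = 12870·0.0457163·0.000109951 = 0.0646919
  p_3 = C(16,8)·0.69^8·0.31^8 = 12870·0.0513798·8.52891e-05 = 0.0563981
  p_4 = C(16,8)·0.83^8·0.17^8 = 12870·0.225229·6.97576e-07 = 0.00202206
Odds = (0.46/0.16) × (0.0563981/0.00202206) = 2.875 × 27.8914 ≈ 80.1877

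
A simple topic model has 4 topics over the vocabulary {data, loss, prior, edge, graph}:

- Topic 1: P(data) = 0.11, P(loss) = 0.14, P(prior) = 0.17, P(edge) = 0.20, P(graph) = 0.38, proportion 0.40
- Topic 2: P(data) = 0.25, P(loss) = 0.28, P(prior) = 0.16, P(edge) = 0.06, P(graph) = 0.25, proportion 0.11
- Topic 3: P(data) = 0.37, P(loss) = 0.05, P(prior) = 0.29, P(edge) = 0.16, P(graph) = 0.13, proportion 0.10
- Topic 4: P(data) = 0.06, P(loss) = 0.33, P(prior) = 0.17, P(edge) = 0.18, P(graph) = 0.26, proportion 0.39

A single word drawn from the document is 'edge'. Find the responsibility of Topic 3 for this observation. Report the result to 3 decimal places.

Posterior ∝ prior × likelihood, so P(k | x) ∝ π_k f_k(x); normalise over all components.
Component likelihoods at x = 'edge':
  f_1 = P(edge | comp) = 0.20
  f_2 = P(edge | comp) = 0.06
  f_3 = P(edge | comp) = 0.16
  f_4 = P(edge | comp) = 0.18
Prior × likelihood for each component:
  π_1·f_1 = 0.40 × 0.2 = 0.08
  π_2·f_2 = 0.11 × 0.06 = 0.0066
  π_3·f_3 = 0.10 × 0.16 = 0.016
  π_4·f_4 = 0.39 × 0.18 = 0.0702
Sum: 0.08 + 0.0066 + 0.016 + 0.0702 = 0.1728
P(Topic 3 | the observation) = 0.016 / 0.1728 ≈ 0.093

0.093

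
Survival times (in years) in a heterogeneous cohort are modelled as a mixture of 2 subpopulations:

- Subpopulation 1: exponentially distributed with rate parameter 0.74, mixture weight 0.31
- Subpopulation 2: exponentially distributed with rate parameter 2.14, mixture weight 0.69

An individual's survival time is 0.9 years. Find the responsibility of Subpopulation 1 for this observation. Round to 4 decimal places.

Posterior ∝ prior × likelihood, so P(k | x) ∝ P(Z=k) f_k(x); normalise over all components.
Component likelihoods at x = 0.9 years:
  L_1 = 0.74·e^(−0.74·0.9) = 0.74·e^(−0.6660) = 0.380182
  L_2 = 2.14·e^(−2.14·0.9) = 2.14·e^(−1.9260) = 0.311862
Prior × likelihood for each component:
  P(Z=1)·L_1 = 0.31 × 0.380182 = 0.117856
  P(Z=2)·L_2 = 0.69 × 0.311862 = 0.215185
Marginal: 0.117856 + 0.215185 = 0.333041
Responsibility of Subpopulation 1: 0.117856 / 0.333041 ≈ 0.3539

0.3539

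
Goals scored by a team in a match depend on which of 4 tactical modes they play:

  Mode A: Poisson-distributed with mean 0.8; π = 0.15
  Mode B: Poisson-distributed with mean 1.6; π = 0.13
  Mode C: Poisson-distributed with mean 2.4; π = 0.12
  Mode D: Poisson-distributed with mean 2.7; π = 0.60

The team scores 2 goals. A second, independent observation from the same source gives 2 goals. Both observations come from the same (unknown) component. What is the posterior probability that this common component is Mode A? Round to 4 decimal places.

0.0554

Posterior ∝ prior × likelihood, so P(k | x) ∝ P(Z=k) f_k(x); normalise over all components.
Since both observations come from the same component, the likelihood for component k is f_k(x₁)·f_k(x₂).
  f_A = [e^(−0.8)·0.8^2/2! = 0.143785] × [0.143785] = 0.0206742
  f_B = [e^(−1.6)·1.6^2/2! = 0.258428] × [0.258428] = 0.0667848
  f_C = [e^(−2.4)·2.4^2/2! = 0.261268] × [0.261268] = 0.0682608
  f_D = [e^(−2.7)·2.7^2/2! = 0.244964] × [0.244964] = 0.0600074
Weight by the priors:
  P(Z=A)·f_A = 0.15 × 0.0206742 = 0.00310113
  P(Z=B)·f_B = 0.13 × 0.0667848 = 0.00868202
  P(Z=C)·f_C = 0.12 × 0.0682608 = 0.0081913
  P(Z=D)·f_D = 0.60 × 0.0600074 = 0.0360044
Denominator: 0.00310113 + 0.00868202 + 0.0081913 + 0.0360044 = 0.0559789
Responsibility of Mode A: 0.00310113 / 0.0559789 ≈ 0.0554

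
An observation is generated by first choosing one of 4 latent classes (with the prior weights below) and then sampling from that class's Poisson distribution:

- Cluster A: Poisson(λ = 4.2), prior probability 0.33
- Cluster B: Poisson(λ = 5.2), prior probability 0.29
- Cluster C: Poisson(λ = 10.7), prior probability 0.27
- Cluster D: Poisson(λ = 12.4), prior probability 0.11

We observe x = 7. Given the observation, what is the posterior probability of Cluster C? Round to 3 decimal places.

P(component k | x) = π_k·f_k(x) / marginal(x), where marginal(x) = Σ_j π_j·f_j(x).
Poisson probabilities:
  f_A = 0.0685927
  f_B = 0.112528
  f_C = 0.0718298
  f_D = 0.0368358
Prior × likelihood for each component:
  π_A·f_A = 0.33 × 0.0685927 = 0.0226356
  π_B·f_B = 0.29 × 0.112528 = 0.0326332
  π_C·f_C = 0.27 × 0.0718298 = 0.0193941
  π_D·f_D = 0.11 × 0.0368358 = 0.00405193
Marginal: 0.0226356 + 0.0326332 + 0.0193941 + 0.00405193 = 0.0787148
P(Cluster C | data) ≈ 0.246

0.246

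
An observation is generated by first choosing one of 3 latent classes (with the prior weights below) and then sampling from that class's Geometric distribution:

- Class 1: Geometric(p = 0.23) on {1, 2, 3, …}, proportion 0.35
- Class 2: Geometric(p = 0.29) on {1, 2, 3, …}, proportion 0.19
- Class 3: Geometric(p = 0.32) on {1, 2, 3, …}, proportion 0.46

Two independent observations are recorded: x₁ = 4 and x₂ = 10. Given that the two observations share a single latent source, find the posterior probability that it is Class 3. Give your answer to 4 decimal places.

0.3015

The responsibility of component k is P(Z=k) f_k(x) divided by Σ_j P(Z=j) f_j(x).
Since both observations come from the same component, the likelihood for component k is f_k(x₁)·f_k(x₂).
  f_1 = [0.23·(1−0.23)^3 = 0.23·0.456533 = 0.105003] × [0.0218849] = 0.00229797
  f_2 = [0.29·(1−0.29)^3 = 0.29·0.357911 = 0.103794] × [0.0132961] = 0.00138005
  f_3 = [0.32·(1−0.32)^3 = 0.32·0.314432 = 0.100618] × [0.00994787] = 0.00100094
Multiply by the mixture weights:
  P(Z=1)·f_1 = 0.35 × 0.00229797 = 0.00080429
  P(Z=2)·f_2 = 0.19 × 0.00138005 = 0.00026221
  P(Z=3)·f_3 = 0.46 × 0.00100094 = 0.000460431
Normaliser: 0.00080429 + 0.00026221 + 0.000460431 = 0.00152693
P(Class 3 | x₁,x₂) = 0.000460431 / 0.00152693 ≈ 0.3015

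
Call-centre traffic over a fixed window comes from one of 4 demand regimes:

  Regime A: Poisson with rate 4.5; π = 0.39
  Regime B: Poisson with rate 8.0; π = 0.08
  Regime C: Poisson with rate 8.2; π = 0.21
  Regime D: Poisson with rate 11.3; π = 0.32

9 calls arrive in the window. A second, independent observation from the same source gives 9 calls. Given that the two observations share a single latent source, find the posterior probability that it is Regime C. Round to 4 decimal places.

0.4133

P(component k | x) = P(Z=k)·f_k(x) / marginal(x), where marginal(x) = Σ_j P(Z=j)·f_j(x).
Since both observations come from the same component, the likelihood for component k is f_k(x₁)·f_k(x₂).
  f_A = [0.0231646] × [0.0231646] = 0.000536598
  f_B = [0.124077] × [0.124077] = 0.0153951
  f_C = [0.126866] × [0.126866] = 0.0160951
  f_D = [0.102427] × [0.102427] = 0.0104913
Weight by the priors:
  P(Z=A)·f_A = 0.39 × 0.000536598 = 0.000209273
  P(Z=B)·f_B = 0.08 × 0.0153951 = 0.00123161
  P(Z=C)·f_C = 0.21 × 0.0160951 = 0.00337997
  P(Z=D)·f_D = 0.32 × 0.0104913 = 0.00335723
Normaliser: 0.000209273 + 0.00123161 + 0.00337997 + 0.00335723 = 0.00817808
P(Regime C | data) ≈ 0.4133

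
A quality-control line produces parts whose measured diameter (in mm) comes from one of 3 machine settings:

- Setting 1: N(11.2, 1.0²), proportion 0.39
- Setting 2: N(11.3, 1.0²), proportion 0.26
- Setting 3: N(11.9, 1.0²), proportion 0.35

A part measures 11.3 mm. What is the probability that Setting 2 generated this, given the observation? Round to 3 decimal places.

0.276

P(component k | x) = π_k·f_k(x) / marginal(x), where marginal(x) = Σ_j π_j·f_j(x).
Evaluate each component's likelihood at the observed value:
  L_1 = 0.396953
  L_2 = 0.398942
  L_3 = 0.333225
Prior × likelihood for each component:
  π_1·L_1 = 0.39 × 0.396953 = 0.154811
  π_2·L_2 = 0.26 × 0.398942 = 0.103725
  π_3·L_3 = 0.35 × 0.333225 = 0.116629
Normaliser: 0.154811 + 0.103725 + 0.116629 = 0.375165
P(Setting 2 | data) ≈ 0.276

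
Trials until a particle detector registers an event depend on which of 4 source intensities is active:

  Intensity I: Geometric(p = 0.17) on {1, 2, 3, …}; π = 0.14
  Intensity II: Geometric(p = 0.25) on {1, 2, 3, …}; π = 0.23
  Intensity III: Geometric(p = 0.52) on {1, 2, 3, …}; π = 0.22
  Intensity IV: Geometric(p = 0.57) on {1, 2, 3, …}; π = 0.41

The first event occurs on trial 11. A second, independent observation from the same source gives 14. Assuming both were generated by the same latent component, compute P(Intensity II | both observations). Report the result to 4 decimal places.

P(component k | x) = P(Z=k)·f_k(x) / marginal(x), where marginal(x) = Σ_j P(Z=j)·f_j(x).
Since both observations come from the same component, the likelihood for component k is f_k(x₁)·f_k(x₂).
  p_I = [0.0263773] × [0.0150822] = 0.000397827
  p_II = [0.0140784] × [0.00593932] = 8.36159e-05
  p_III = [0.00033761] × [3.7337e-05] = 1.26054e-08
  p_IV = [0.000123185] × [9.79411e-06] = 1.20649e-09
Prior × likelihood for each component:
  P(Z=I)·p_I = 0.14 × 0.000397827 = 5.56957e-05
  P(Z=II)·p_II = 0.23 × 8.36159e-05 = 1.92317e-05
  P(Z=III)·p_III = 0.22 × 1.26054e-08 = 2.77318e-09
  P(Z=IV)·p_IV = 0.41 × 1.20649e-09 = 4.94661e-10
Sum: 5.56957e-05 + 1.92317e-05 + 2.77318e-09 + 4.94661e-10 = 7.49307e-05
So the posterior for Intensity II is 1.92317e-05 / 7.49307e-05 ≈ 0.2567.

0.2567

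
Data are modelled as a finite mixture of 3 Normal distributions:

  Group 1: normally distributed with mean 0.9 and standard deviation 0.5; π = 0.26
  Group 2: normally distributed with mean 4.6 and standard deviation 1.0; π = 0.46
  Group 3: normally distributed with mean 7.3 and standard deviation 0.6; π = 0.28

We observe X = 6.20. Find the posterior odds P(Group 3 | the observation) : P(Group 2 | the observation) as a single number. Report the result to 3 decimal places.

The posterior odds equal the prior odds times the likelihood ratio: (w_i/w_j)·(f_i(x)/f_j(x)).
Component likelihoods at x = 6.20:
  f_1 = (1/(0.5·√(2π)))·exp(−(6.20−0.9)²/(2·0.5²)) = 0.797885·exp(-56.18000) = 3.18622e-25
  f_2 = (1/(1.0·√(2π)))·exp(−(6.20−4.6)²/(2·1.0²)) = 0.398942·exp(-1.28000) = 0.110921
  f_3 = (1/(0.6·√(2π)))·exp(−(6.20−7.3)²/(2·0.6²)) = 0.664904·exp(-1.68056) = 0.123852
Odds = (0.28/0.46) × (0.123852/0.110921) = 0.608696 × 1.11658 ≈ 0.680

0.680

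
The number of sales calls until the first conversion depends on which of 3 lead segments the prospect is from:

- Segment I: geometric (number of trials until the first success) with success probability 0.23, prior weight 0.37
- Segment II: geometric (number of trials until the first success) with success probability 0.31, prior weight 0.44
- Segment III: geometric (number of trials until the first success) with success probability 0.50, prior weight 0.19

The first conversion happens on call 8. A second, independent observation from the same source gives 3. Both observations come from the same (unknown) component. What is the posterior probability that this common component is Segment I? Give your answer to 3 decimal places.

0.539

Posterior ∝ prior × likelihood, so P(k | x) ∝ w_k f_k(x); normalise over all components.
Since both observations come from the same component, the likelihood for component k is f_k(x₁)·f_k(x₂).
  f_I = [0.23·(1−0.23)^7 = 0.23·0.160485 = 0.0369116] × [0.136367] = 0.00503352
  f_II = [0.31·(1−0.31)^7 = 0.31·0.0744635 = 0.0230837] × [0.147591] = 0.00340695
  f_III = [0.50·(1−0.50)^7 = 0.50·0.0078125 = 0.00390625] × [0.125] = 0.000488281
Weight by the priors:
  w_I·f_I = 0.37 × 0.00503352 = 0.0018624
  w_II·f_II = 0.44 × 0.00340695 = 0.00149906
  w_III·f_III = 0.19 × 0.000488281 = 9.27734e-05
Evidence: 0.0018624 + 0.00149906 + 9.27734e-05 = 0.00345423
P(Segment I | x) ≈ 0.539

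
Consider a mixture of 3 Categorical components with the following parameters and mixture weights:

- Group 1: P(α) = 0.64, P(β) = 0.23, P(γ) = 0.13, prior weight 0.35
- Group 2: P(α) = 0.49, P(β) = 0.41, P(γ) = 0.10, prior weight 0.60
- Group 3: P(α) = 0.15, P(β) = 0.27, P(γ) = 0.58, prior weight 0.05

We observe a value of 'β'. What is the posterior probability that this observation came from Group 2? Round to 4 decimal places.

0.7235

Posterior ∝ prior × likelihood, so P(k | x) ∝ P(Z=k) f_k(x); normalise over all components.
Component likelihoods at x = 'β':
  L_1 = 0.23
  L_2 = 0.41
  L_3 = 0.27
Weight by the priors:
  P(Z=1)·L_1 = 0.35 × 0.23 = 0.0805
  P(Z=2)·L_2 = 0.60 × 0.41 = 0.246
  P(Z=3)·L_3 = 0.05 × 0.27 = 0.0135
Evidence: 0.0805 + 0.246 + 0.0135 = 0.34
P(Group 2 | 'β') ≈ 0.7235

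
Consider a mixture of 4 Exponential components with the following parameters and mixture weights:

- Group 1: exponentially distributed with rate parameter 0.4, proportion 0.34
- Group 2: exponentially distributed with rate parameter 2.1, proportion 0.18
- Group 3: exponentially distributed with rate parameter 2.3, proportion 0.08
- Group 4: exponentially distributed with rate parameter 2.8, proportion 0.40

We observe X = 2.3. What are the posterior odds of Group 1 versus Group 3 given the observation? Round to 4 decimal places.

The posterior odds equal the prior odds times the likelihood ratio: (w_i/w_j)·(f_i(x)/f_j(x)).
Component likelihoods at x = 2.3:
  f_1 = 0.4·e^(−0.4·2.3) = 0.4·e^(−0.9200) = 0.159408
  f_2 = 2.1·e^(−2.1·2.3) = 2.1·e^(−4.8300) = 0.0167717
  f_3 = 2.3·e^(−2.3·2.3) = 2.3·e^(−5.2900) = 0.011596
  f_4 = 2.8·e^(−2.8·2.3) = 2.8·e^(−6.4400) = 0.00446994
Posterior odds = (w_1·f_1) / (w_3·f_3) = (0.34·0.159408) / (0.08·0.011596) = 0.0541986 / 0.000927684 ≈ 58.4236

58.4236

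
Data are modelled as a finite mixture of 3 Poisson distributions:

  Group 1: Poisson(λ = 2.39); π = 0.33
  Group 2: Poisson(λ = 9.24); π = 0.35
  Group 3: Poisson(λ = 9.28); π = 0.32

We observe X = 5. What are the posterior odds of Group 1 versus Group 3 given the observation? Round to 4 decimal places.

Only the two components matter; the odds are (π_i f_i(x)) / (π_j f_j(x)).
Component likelihoods at x = 5:
  p_1 = 0.0595449
  p_2 = 0.0544876
  p_3 = 0.0534941
0.0196498 / 0.0171181 ≈ 1.1479

1.1479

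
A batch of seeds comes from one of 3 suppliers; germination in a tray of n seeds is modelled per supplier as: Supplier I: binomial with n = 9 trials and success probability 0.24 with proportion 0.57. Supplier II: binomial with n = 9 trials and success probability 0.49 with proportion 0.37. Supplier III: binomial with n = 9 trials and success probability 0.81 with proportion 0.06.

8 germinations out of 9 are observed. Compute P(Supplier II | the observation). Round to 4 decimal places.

P(component k | x) = P(Z=k)·f_k(x) / marginal(x), where marginal(x) = Σ_j P(Z=j)·f_j(x).
Component likelihoods at x = 8 germinations out of 9:
  f_I = 7.52915e-05
  f_II = 0.0152539
  f_III = 0.316866
Weight by the priors:
  P(Z=I)·f_I = 0.57 × 7.52915e-05 = 4.29162e-05
  P(Z=II)·f_II = 0.37 × 0.0152539 = 0.00564395
  P(Z=III)·f_III = 0.06 × 0.316866 = 0.019012
Evidence: 4.29162e-05 + 0.00564395 + 0.019012 = 0.0246989
P(Supplier II | the observation) ≈ 0.2285

0.2285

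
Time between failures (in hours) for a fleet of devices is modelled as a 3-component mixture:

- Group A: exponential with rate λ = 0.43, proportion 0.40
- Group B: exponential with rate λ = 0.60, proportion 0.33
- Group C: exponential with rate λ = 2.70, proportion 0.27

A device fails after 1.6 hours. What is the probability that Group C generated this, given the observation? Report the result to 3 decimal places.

P(component k | x) = P(Z=k)·f_k(x) / marginal(x), where marginal(x) = Σ_j P(Z=j)·f_j(x).
Evaluate each component's likelihood at the observed value:
  L_A = 0.43·e^(−0.43·1.6) = 0.43·e^(−0.6880) = 0.216109
  L_B = 0.60·e^(−0.60·1.6) = 0.60·e^(−0.9600) = 0.229736
  L_C = 2.70·e^(−2.70·1.6) = 2.70·e^(−4.3200) = 0.0359097
Prior × likelihood for each component:
  P(Z=A)·L_A = 0.40 × 0.216109 = 0.0864438
  P(Z=B)·L_B = 0.33 × 0.229736 = 0.0758128
  P(Z=C)·L_C = 0.27 × 0.0359097 = 0.00969562
Denominator: 0.0864438 + 0.0758128 + 0.00969562 = 0.171952
Responsibility of Group C: 0.00969562 / 0.171952 ≈ 0.056

0.056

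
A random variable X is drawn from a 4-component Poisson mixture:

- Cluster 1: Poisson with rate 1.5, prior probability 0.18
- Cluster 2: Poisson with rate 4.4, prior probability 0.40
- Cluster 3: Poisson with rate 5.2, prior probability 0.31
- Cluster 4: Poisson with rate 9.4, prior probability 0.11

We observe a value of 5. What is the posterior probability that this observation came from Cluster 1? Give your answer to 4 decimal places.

The responsibility of component k is π_k f_k(x) divided by Σ_j π_j f_j(x).
Evaluate each component's likelihood at the observed value:
  L_1 = e^(−1.5)·1.5^5/5! = 0.01412
  L_2 = e^(−4.4)·4.4^5/5! = 0.168728
  L_3 = e^(−5.2)·5.2^5/5! = 0.174785
  L_4 = e^(−9.4)·9.4^5/5! = 0.0505929
Prior × likelihood for each component:
  π_1·L_1 = 0.18 × 0.01412 = 0.00254159
  π_2·L_2 = 0.40 × 0.168728 = 0.0674911
  π_3·L_3 = 0.31 × 0.174785 = 0.0541834
  π_4·L_4 = 0.11 × 0.0505929 = 0.00556522
Marginal: 0.00254159 + 0.0674911 + 0.0541834 + 0.00556522 = 0.129781
Responsibility of Cluster 1: 0.00254159 / 0.129781 ≈ 0.0196

0.0196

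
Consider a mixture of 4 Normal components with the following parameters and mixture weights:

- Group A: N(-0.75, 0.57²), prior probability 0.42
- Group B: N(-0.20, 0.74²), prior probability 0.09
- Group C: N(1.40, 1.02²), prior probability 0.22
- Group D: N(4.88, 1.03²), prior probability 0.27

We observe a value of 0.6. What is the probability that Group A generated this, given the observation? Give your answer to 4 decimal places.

0.1646

Posterior ∝ prior × likelihood, so P(k | x) ∝ π_k f_k(x); normalise over all components.
Component likelihoods at x = 0.6:
  L_A = (1/(0.57·√(2π)))·exp(−(0.6−-0.75)²/(2·0.57²)) = 0.699899·exp(-2.80471) = 0.0423609
  L_B = (1/(0.74·√(2π)))·exp(−(0.6−-0.20)²/(2·0.74²)) = 0.539111·exp(-0.58437) = 0.300532
  L_C = (1/(1.02·√(2π)))·exp(−(0.6−1.40)²/(2·1.02²)) = 0.391120·exp(-0.30757) = 0.287562
  L_D = (1/(1.03·√(2π)))·exp(−(0.6−4.88)²/(2·1.03²)) = 0.387323·exp(-8.63342) = 6.89643e-05
Multiply by the mixture weights:
  π_A·L_A = 0.42 × 0.0423609 = 0.0177916
  π_B·L_B = 0.09 × 0.300532 = 0.0270479
  π_C·L_C = 0.22 × 0.287562 = 0.0632637
  π_D·L_D = 0.27 × 6.89643e-05 = 1.86204e-05
Sum: 0.0177916 + 0.0270479 + 0.0632637 + 1.86204e-05 = 0.108122
P(Group A | 0.6) = 0.0177916 / 0.108122 ≈ 0.1646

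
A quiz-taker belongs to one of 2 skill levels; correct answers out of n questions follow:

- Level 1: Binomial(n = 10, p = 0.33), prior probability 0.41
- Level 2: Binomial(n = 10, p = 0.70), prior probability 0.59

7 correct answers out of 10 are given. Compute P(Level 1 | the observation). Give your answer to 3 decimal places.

0.039

Posterior ∝ prior × likelihood, so P(k | x) ∝ P(Z=k) f_k(x); normalise over all components.
Evaluate each component's likelihood at the observed value:
  L_1 = 0.0153817
  L_2 = 0.266828
Prior × likelihood for each component:
  P(Z=1)·L_1 = 0.41 × 0.0153817 = 0.00630648
  P(Z=2)·L_2 = 0.59 × 0.266828 = 0.157428
Evidence: 0.00630648 + 0.157428 = 0.163735
P(Level 1 | x) = 0.00630648 / 0.163735 ≈ 0.039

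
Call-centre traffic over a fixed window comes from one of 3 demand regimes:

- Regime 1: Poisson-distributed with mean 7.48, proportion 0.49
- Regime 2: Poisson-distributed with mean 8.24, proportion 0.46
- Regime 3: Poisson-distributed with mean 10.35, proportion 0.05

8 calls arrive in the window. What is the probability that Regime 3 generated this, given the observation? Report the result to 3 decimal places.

P(component k | x) = π_k·f_k(x) / marginal(x), where marginal(x) = Σ_j π_j·f_j(x).
Evaluate each component's likelihood at the observed value:
  p_1 = e^(−7.48)·7.48^8/8! = 0.137142
  p_2 = e^(−8.24)·8.24^8/8! = 0.139095
  p_3 = e^(−10.35)·10.35^8/8! = 0.104485
Multiply by the mixture weights:
  π_1·p_1 = 0.49 × 0.137142 = 0.0671994
  π_2·p_2 = 0.46 × 0.139095 = 0.0639836
  π_3·p_3 = 0.05 × 0.104485 = 0.00522426
Denominator: 0.0671994 + 0.0639836 + 0.00522426 = 0.136407
P(Regime 3 | x) = 0.00522426 / 0.136407 ≈ 0.038

0.038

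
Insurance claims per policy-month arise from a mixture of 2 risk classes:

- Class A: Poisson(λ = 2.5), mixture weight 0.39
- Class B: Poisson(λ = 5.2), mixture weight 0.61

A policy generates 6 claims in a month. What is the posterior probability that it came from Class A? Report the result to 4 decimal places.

0.1051

Posterior ∝ prior × likelihood, so P(k | x) ∝ w_k f_k(x); normalise over all components.
Poisson probabilities:
  L_A = e^(−2.5)·2.5^6/6! = 0.0278337
  L_B = e^(−5.2)·5.2^6/6! = 0.15148
Multiply by the mixture weights:
  w_A·L_A = 0.39 × 0.0278337 = 0.0108552
  w_B·L_B = 0.61 × 0.15148 = 0.092403
Sum: 0.0108552 + 0.092403 = 0.103258
So the posterior for Class A is 0.0108552 / 0.103258 ≈ 0.1051.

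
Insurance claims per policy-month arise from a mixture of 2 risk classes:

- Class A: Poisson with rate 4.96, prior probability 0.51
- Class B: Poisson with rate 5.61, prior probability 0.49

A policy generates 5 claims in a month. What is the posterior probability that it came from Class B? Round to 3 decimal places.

Posterior ∝ prior × likelihood, so P(k | x) ∝ P(Z=k) f_k(x); normalise over all components.
Component likelihoods at x = 5 claims:
  f_A = e^(−4.96)·4.96^5/5! = 0.175439
  f_B = e^(−5.61)·5.61^5/5! = 0.169528
Unnormalised posteriors:
  P(Z=A)·f_A = 0.51 × 0.175439 = 0.089474
  P(Z=B)·f_B = 0.49 × 0.169528 = 0.0830686
Marginal: 0.089474 + 0.0830686 = 0.172543
P(Class B | data) ≈ 0.481

0.481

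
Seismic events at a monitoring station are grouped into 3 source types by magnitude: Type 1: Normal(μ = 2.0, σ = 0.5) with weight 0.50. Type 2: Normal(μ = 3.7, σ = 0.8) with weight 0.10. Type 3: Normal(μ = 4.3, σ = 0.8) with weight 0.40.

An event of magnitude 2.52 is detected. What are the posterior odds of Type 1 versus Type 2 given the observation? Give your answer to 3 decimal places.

13.825

The posterior odds equal the prior odds times the likelihood ratio: (π_i/π_j)·(f_i(x)/f_j(x)).
Evaluate each component's likelihood at the observed value:
  f_1 = 0.464594
  f_2 = 0.168031
  f_3 = 0.0419571
0.232297 / 0.0168031 ≈ 13.825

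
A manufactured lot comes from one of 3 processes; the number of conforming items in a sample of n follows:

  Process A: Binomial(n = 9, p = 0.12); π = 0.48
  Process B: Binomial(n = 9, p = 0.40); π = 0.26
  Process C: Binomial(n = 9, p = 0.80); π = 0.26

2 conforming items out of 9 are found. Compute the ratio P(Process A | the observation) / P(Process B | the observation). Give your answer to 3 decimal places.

2.426

Posterior odds = (π_i f_i(x)) / (π_j f_j(x)); the normalising sum cancels.
Evaluate each component's likelihood at the observed value:
  L_A = 0.211857
  L_B = 0.161243
  L_C = 0.000294912
0.101692 / 0.0419232 ≈ 2.426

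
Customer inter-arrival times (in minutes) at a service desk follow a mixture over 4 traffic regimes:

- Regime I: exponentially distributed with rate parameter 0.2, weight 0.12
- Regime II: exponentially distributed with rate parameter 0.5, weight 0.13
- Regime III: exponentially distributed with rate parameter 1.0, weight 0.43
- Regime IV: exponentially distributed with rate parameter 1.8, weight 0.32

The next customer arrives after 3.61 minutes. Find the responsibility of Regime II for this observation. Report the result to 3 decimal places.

0.307

Apply Bayes' rule: the posterior for each component is proportional to its prior times its likelihood at x.
Component likelihoods at x = 3.61 minutes:
  f_I = 0.0971559
  f_II = 0.0822372
  f_III = 0.0270518
  f_IV = 0.00271161
Multiply by the mixture weights:
  π_I·f_I = 0.12 × 0.0971559 = 0.0116587
  π_II·f_II = 0.13 × 0.0822372 = 0.0106908
  π_III·f_III = 0.43 × 0.0270518 = 0.0116323
  π_IV·f_IV = 0.32 × 0.00271161 = 0.000867715
Denominator: 0.0116587 + 0.0106908 + 0.0116323 + 0.000867715 = 0.0348496
Responsibility of Regime II: 0.0106908 / 0.0348496 ≈ 0.307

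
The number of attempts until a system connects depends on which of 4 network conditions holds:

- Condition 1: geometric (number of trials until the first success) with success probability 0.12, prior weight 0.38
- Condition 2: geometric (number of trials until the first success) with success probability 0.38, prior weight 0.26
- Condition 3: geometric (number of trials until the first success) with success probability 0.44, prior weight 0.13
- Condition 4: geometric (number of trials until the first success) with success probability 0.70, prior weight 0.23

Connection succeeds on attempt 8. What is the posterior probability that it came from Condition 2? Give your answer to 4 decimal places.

0.1504

The responsibility of component k is π_k f_k(x) divided by Σ_j π_j f_j(x).
Component likelihoods at x = 8:
  f_1 = 0.0490411
  f_2 = 0.0133821
  f_3 = 0.00759922
  f_4 = 0.00015309
Prior × likelihood for each component:
  π_1·f_1 = 0.38 × 0.0490411 = 0.0186356
  π_2·f_2 = 0.26 × 0.0133821 = 0.00347936
  π_3·f_3 = 0.13 × 0.00759922 = 0.000987898
  π_4·f_4 = 0.23 × 0.00015309 = 3.52107e-05
Normaliser: 0.0186356 + 0.00347936 + 0.000987898 + 3.52107e-05 = 0.0231381
P(Condition 2 | data) = 0.00347936 / 0.0231381 ≈ 0.1504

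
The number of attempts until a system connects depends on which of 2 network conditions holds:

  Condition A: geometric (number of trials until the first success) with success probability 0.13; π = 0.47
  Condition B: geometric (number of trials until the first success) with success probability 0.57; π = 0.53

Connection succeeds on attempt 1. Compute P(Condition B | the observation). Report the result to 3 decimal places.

Posterior ∝ prior × likelihood, so P(k | x) ∝ π_k f_k(x); normalise over all components.
Geometric probabilities:
  f_A = 0.13·(1−0.13)^0 = 0.13·1 = 0.13
  f_B = 0.57·(1−0.57)^0 = 0.57·1 = 0.57
Weight by the priors:
  π_A·f_A = 0.47 × 0.13 = 0.0611
  π_B·f_B = 0.53 × 0.57 = 0.3021
Marginal: 0.0611 + 0.3021 = 0.3632
Responsibility of Condition B: 0.3021 / 0.3632 ≈ 0.832

0.832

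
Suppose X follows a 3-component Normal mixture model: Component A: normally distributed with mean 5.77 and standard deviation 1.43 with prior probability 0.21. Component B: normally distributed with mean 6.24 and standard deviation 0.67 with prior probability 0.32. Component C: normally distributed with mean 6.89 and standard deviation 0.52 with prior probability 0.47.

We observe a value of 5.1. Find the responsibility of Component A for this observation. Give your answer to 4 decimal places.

Apply Bayes' rule: the posterior for each component is proportional to its prior times its likelihood at x.
Component likelihoods at x = 5.1:
  L_A = 0.24998
  L_B = 0.140016
  L_C = 0.00205033
Prior × likelihood for each component:
  w_A·L_A = 0.21 × 0.24998 = 0.0524958
  w_B·L_B = 0.32 × 0.140016 = 0.0448051
  w_C·L_C = 0.47 × 0.00205033 = 0.000963656
Normaliser: 0.0524958 + 0.0448051 + 0.000963656 = 0.0982646
So the posterior for Component A is 0.0524958 / 0.0982646 ≈ 0.5342.

0.5342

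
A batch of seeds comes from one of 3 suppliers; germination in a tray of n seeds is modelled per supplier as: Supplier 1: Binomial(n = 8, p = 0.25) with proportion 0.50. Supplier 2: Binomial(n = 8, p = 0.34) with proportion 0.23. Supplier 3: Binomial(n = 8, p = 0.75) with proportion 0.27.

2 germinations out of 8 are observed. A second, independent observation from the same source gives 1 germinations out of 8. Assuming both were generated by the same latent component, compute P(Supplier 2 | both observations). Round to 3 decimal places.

P(component k | x) = P(Z=k)·f_k(x) / marginal(x), where marginal(x) = Σ_j P(Z=j)·f_j(x).
Since both observations come from the same component, the likelihood for component k is f_k(x₁)·f_k(x₂).
  p_1 = [0.311462] × [0.266968] = 0.0831504
  p_2 = [0.267534] × [0.14838] = 0.0396968
  p_3 = [0.00384521] × [0.000366211] = 1.40816e-06
Unnormalised posteriors:
  P(Z=1)·p_1 = 0.50 × 0.0831504 = 0.0415752
  P(Z=2)·p_2 = 0.23 × 0.0396968 = 0.00913027
  P(Z=3)·p_3 = 0.27 × 1.40816e-06 = 3.80203e-07
Denominator: 0.0415752 + 0.00913027 + 3.80203e-07 = 0.0507059
So the posterior for Supplier 2 is 0.00913027 / 0.0507059 ≈ 0.180.

0.180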